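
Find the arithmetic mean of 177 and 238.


AM = (177 + 238)/2 = 415/2 = 207.5

AM = 207.5


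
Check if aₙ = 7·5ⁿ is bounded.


aₙ = 7·5ⁿ → as n→∞, aₙ→∞ (since base 5 > 1)
No finite upper bound exists
The sequence is UNBOUNDED

Unbounded (aₙ → ∞ as n → ∞)


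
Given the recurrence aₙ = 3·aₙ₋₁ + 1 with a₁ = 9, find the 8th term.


Computing step by step:
a_1 = 9
a_2 = 28
a_3 = 85
a_4 = 256
a_5 = 769
a_6 = 2308
a_7 = 6925
a_8 = 20776


a_8 = 20776


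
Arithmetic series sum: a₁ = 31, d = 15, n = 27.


aₙ = 31 + (27-1)×15 = 421
Sₙ = n(a₁+aₙ)/2 = 27×(31+421)/2
= 27×452/2 = 6102

S_27 = 6102


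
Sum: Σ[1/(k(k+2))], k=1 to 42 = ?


1/(k(k+2)) = (1/2)·(1/k - 1/(k+2)) (partial fractions)
Telescoping: Σ = (1/2)·(1 + 1/2 - 1/43 - 1/44) = 2751/3784

Sum = 2751/3784


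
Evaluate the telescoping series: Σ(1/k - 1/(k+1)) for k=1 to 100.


Telescoping: adjacent terms cancel.
= 1/1 - 1/101
= 1 - 1/101 = 100/101

Sum = 100/101


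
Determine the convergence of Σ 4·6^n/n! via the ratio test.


aₙ = 4·6^n/n!
a_{n+1}/aₙ = 6^(n+1)/(n+1)! × n!/6^n  (constant 4 cancels)
= 6/(n+1)
L = lim(n→∞) 6/(n+1) = 0
L < 1 → series CONVERGES

Converges (ratio test: L = 0 < 1)


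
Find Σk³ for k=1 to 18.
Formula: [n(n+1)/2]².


n(n+1)/2 = 18×19/2 = 171
Σk³ = 171² = 29241

Σk³ = 29241


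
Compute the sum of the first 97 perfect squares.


n = 97
n(n+1)(2n+1)/6 = 97×98×195/6
= 1853670/6 = 308945

Σk² = 308945


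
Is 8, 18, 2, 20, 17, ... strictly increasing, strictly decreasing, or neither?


Differences: 10, -16, 18, -3
Difference at position 1 is +10 (> 0) but position 2 is -16 (< 0) — sequence both rises and falls
→ NOT monotonic

Not monotonic


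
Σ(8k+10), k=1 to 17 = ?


Σ(8k+10) = 8·Σk + 10·n
= 8·153 + 10·17
= 1224 + 170 = 1394

Σ = 1394


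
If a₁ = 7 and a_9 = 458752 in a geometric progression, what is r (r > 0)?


r^(n-1) = aₙ/a₁
r^8 = 458752/7 = 65536
r = 65536^(1/8)
= ±4; taking r > 0 gives r = 4

r = 4


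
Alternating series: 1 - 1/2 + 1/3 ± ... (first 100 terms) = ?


S = 1 - 1/2 + 1/3 - 1/4 + 1/5 - 1/6 + 1/7 - 1/8 ± ...
= 0.6882
(Full series converges to +ln(2) ≈ +0.6931)

S_100 = 0.6882


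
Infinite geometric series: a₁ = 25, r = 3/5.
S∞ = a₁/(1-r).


S∞ = a₁/(1-r) = 25/(1 - 3/5)
= 25/(2/5)
= 125/2

S∞ = 125/2


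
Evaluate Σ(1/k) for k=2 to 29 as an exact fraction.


Σₖ₌2^29 1/k = 1/2 + 1/3 + 1/4 + ... + 1/29
= 6897956948587/2329089562800
≈ 2.9617

Sum = 6897956948587/2329089562800 ≈ 2.9617


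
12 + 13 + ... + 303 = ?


Σₖ₌12^303 k = Σₖ₌₁^303 k − Σₖ₌₁^11 k
= 303·304/2 − 11·12/2
= 46056 − 66 = 45990

Σk = 45990


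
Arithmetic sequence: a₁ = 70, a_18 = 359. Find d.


d = (aₙ - a₁)/(n-1)
= (359 - 70)/(18-1)
= 289/17 = 17

d = 17


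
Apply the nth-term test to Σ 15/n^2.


lim(n→∞) 15/n^2 = 0
lim aₙ = 0 → nth-term test is INCONCLUSIVE
(Need other tests; this is actually a convergent p-series with p=2 > 1)

Inconclusive (lim aₙ = 0; need another test)


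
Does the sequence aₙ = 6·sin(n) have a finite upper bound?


For all n, -1 ≤ sin(n) ≤ 1, so -6 ≤ 6·sin(n) ≤ 6
Lower bound: -6, Upper bound: 6
The sequence IS bounded

Bounded (-6 ≤ aₙ ≤ 6)


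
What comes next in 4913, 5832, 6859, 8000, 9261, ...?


Pattern: perfect cubes: n³
Terms: 4913, 5832, 6859, 8000, 9261
Next term = 10648

Next term = 10648


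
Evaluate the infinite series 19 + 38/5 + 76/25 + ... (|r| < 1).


S∞ = a₁/(1-r) = 19/(1 - 2/5)
= 19/(3/5)
= 95/3

S∞ = 95/3


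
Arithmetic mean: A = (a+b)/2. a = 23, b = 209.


AM = (23 + 209)/2 = 232/2 = 116

AM = 116


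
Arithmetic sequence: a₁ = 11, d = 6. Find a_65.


aₙ = a₁ + (n-1)d
= 11 + (65-1)×6
= 11 + 384
= 395

a_65 = 395


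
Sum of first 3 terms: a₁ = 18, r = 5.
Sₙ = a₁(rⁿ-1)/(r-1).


Sₙ = 18×(5^3 - 1)/(5 - 1)
= 18×(125 - 1)/4
= 18×124/4
= 558

S_3 = 558


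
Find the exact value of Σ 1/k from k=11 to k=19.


Σₖ₌11^19 1/k = 1/11 + 1/12 + 1/13 + 1/14 + 1/15 + 1/16 + 1/17 + 1/18 + 1/19
= 144045379/232792560
≈ 0.6188

Sum = 144045379/232792560 ≈ 0.6188


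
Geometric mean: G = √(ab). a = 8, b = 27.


GM = √(8×27) = √216 = 14.6969

GM = 14.6969


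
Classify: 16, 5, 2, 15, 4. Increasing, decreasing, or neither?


Differences: -11, -3, 13, -11
Difference at position 3 is +13 (> 0) but position 1 is -11 (< 0) — sequence both rises and falls
→ NOT monotonic

Not monotonic


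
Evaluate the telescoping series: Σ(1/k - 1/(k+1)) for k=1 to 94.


Telescoping: adjacent terms cancel.
= 1/1 - 1/95
= 1 - 1/95 = 94/95

Sum = 94/95


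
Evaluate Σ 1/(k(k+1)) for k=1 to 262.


1/(k(k+1)) = 1/k - 1/(k+1) (partial fractions)
Telescoping: Σ = 1 - 1/263 = 262/263

Sum = 262/263


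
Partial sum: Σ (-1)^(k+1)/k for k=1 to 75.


S = 1 - 1/2 + 1/3 - 1/4 + 1/5 - 1/6 + 1/7 - 1/8 ± ...
= 0.6998
(Full series converges to +ln(2) ≈ +0.6931)

S_75 = 0.6998


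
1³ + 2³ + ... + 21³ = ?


n(n+1)/2 = 21×22/2 = 231
Σk³ = 231² = 53361

Σk³ = 53361


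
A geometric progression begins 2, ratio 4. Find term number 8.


aₙ = a₁·r^(n-1)
= 2×4^7
= 2×16384
= 32768

a_8 = 32768


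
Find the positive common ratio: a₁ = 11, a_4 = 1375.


r^(n-1) = aₙ/a₁
r^3 = 1375/11 = 125
r = 125^(1/3)
= 5

r = 5


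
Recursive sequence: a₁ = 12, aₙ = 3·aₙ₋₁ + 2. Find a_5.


Computing step by step:
a_1 = 12
a_2 = 38
a_3 = 116
a_4 = 350
a_5 = 1052


a_5 = 1052


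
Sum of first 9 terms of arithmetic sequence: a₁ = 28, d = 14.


aₙ = 28 + (9-1)×14 = 140
Sₙ = n(a₁+aₙ)/2 = 9×(28+140)/2
= 9×168/2 = 756

S_9 = 756


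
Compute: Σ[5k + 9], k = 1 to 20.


Σ(5k+9) = 5·Σk + 9·n
= 5·210 + 9·20
= 1050 + 180 = 1230

Σ = 1230


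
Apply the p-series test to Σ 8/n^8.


p-series test: Σ c/n^p converges if p > 1, diverges if p ≤ 1 (constant c > 0 doesn't affect convergence).
p = 8
8 > 1 → CONVERGES

Converges (p = 8 > 1)


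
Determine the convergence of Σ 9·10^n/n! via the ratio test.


aₙ = 9·10^n/n!
a_{n+1}/aₙ = 10^(n+1)/(n+1)! × n!/10^n  (constant 9 cancels)
= 10/(n+1)
L = lim(n→∞) 10/(n+1) = 0
L < 1 → series CONVERGES

Converges (ratio test: L = 0 < 1)


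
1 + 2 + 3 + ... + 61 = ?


n(n+1)/2 = 61×62/2 = 3782/2 = 1891

Σk = 1891


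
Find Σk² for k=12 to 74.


Σₖ₌12^74 k² = Σₖ₌₁^74 k² − Σₖ₌₁^11 k²
= 74·75·149/6 − 11·12·23/6
= 137825 − 506 = 137319

Σk² = 137319


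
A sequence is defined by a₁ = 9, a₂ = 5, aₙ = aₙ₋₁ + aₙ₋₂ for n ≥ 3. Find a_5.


Computing iteratively: 9, 5, 14, 19, 33
a_5 = 33

a_5 = 33


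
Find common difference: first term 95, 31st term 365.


d = (aₙ - a₁)/(n-1)
= (365 - 95)/(31-1)
= 270/30 = 9

d = 9


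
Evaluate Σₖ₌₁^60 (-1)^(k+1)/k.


S = 1 - 1/2 + 1/3 - 1/4 + 1/5 - 1/6 + 1/7 - 1/8 ± ...
= 0.6849
(Full series converges to +ln(2) ≈ +0.6931)

S_60 = 0.6849


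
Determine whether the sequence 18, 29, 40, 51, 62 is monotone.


Differences: 11, 11, 11, 11
All differences > 0 → strictly INCREASING

Monotonically increasing


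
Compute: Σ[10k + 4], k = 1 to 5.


Σ(10k+4) = 10·Σk + 4·n
= 10·15 + 4·5
= 150 + 20 = 170

Σ = 170


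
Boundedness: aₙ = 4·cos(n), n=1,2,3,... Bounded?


For all n, -1 ≤ cos(n) ≤ 1, so -4 ≤ 4·cos(n) ≤ 4
Lower bound: -4, Upper bound: 4
The sequence IS bounded

Bounded (-4 ≤ aₙ ≤ 4)


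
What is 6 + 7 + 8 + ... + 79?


Σₖ₌6^79 k = Σₖ₌₁^79 k − Σₖ₌₁^5 k
= 79·80/2 − 5·6/2
= 3160 − 15 = 3145

Σk = 3145


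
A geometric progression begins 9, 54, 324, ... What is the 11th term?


aₙ = a₁·r^(n-1)
= 9×6^10
= 9×60466176
= 544195584

a_11 = 544195584


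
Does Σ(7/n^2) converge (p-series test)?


p-series test: Σ c/n^p converges if p > 1, diverges if p ≤ 1 (constant c > 0 doesn't affect convergence).
p = 2
2 > 1 → CONVERGES

Converges (p = 2 > 1)


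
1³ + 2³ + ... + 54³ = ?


n(n+1)/2 = 54×55/2 = 1485
Σk³ = 1485² = 2205225

Σk³ = 2205225


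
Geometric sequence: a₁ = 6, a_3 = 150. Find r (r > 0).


r^(n-1) = aₙ/a₁
r^2 = 150/6 = 25
r = 25^(1/2)
= ±5; taking r > 0 gives r = 5

r = 5


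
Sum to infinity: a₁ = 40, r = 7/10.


S∞ = a₁/(1-r) = 40/(1 - 7/10)
= 40/(3/10)
= 400/3

S∞ = 400/3


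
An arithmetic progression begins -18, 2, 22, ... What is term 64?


aₙ = a₁ + (n-1)d
= -18 + (64-1)×20
= -18 + 1260
= 1242

a_64 = 1242


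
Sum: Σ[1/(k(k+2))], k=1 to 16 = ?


1/(k(k+2)) = (1/2)·(1/k - 1/(k+2)) (partial fractions)
Telescoping: Σ = (1/2)·(1 + 1/2 - 1/17 - 1/18) = 106/153

Sum = 106/153


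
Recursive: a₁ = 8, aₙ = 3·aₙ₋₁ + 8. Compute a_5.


Computing step by step:
a_1 = 8
a_2 = 32
a_3 = 104
a_4 = 320
a_5 = 968


a_5 = 968


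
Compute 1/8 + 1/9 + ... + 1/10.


Σₖ₌8^10 1/k = 1/8 + 1/9 + 1/10
= 121/360
≈ 0.3361

Sum = 121/360 ≈ 0.3361


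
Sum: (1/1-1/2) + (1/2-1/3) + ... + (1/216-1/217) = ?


Telescoping: adjacent terms cancel.
= 1/1 - 1/217
= 1 - 1/217 = 216/217

Sum = 216/217


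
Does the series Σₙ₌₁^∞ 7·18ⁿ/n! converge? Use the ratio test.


aₙ = 7·18^n/n!
a_{n+1}/aₙ = 18^(n+1)/(n+1)! × n!/18^n  (constant 7 cancels)
= 18/(n+1)
L = lim(n→∞) 18/(n+1) = 0
L < 1 → series CONVERGES

Converges (ratio test: L = 0 < 1)


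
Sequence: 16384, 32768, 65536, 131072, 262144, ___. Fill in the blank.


Pattern: powers of 2: 2ⁿ
Terms: 16384, 32768, 65536, 131072, 262144
Next term = 524288

Next term = 524288


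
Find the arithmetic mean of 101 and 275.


AM = (101 + 275)/2 = 376/2 = 188

AM = 188


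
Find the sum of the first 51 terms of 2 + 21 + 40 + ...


aₙ = 2 + (51-1)×19 = 952
Sₙ = n(a₁+aₙ)/2 = 51×(2+952)/2
= 51×954/2 = 24327

S_51 = 24327


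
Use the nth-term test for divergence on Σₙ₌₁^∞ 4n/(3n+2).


lim(n→∞) 4n/(3n+2) = 4/3 = 4/3  (divide numerator and denominator by n)
lim aₙ = 4/3 ≠ 0 → series DIVERGES

Diverges (lim aₙ = 4/3 ≠ 0)


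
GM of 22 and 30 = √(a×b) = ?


GM = √(22×30) = √660 = 25.6905

GM = 25.6905


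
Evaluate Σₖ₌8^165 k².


Σₖ₌8^165 k² = Σₖ₌₁^165 k² − Σₖ₌₁^7 k²
= 165·166·331/6 − 7·8·15/6
= 1511015 − 140 = 1510875

Σk² = 1510875


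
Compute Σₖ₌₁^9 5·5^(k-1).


Sₙ = 5×(5^9 - 1)/(5 - 1)
= 5×(1953125 - 1)/4
= 5×1953124/4
= 2441405

S_9 = 2441405


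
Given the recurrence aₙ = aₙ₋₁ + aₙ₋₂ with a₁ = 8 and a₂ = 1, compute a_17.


Computing iteratively: 8, 1, 9, 10, 19, 29, 48, 77, 125, 202, 327, 529, ...
a_17 = 5867

a_17 = 5867


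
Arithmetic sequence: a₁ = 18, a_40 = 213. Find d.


d = (aₙ - a₁)/(n-1)
= (213 - 18)/(40-1)
= 195/39 = 5

d = 5


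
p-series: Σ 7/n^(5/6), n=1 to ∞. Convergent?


p-series test: Σ c/n^p converges if p > 1, diverges if p ≤ 1 (constant c > 0 doesn't affect convergence).
p = 5/6
5/6 ≤ 1 → DIVERGES

Diverges (p = 5/6 ≤ 1)


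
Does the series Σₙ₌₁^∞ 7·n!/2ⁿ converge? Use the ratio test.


aₙ = 7·n!/2^n
a_{n+1}/aₙ = (n+1)!/2^(n+1) × 2^n/n!  (constant 7 cancels)
= (n+1)/2
L = lim(n→∞) (n+1)/2 = ∞
L > 1 → series DIVERGES

Diverges (ratio test: L = ∞ > 1)


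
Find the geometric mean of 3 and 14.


GM = √(3×14) = √42 = 6.4807

GM = 6.4807


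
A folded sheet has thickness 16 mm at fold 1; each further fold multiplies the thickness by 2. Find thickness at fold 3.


aₙ = a₁·r^(n-1)
= 16×2^2
= 16×4
= 64

a_3 = 64


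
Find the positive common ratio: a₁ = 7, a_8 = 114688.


r^(n-1) = aₙ/a₁
r^7 = 114688/7 = 16384
r = 16384^(1/7)
= 4

r = 4


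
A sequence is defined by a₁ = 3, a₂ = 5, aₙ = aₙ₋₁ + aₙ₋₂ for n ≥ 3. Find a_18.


Computing iteratively: 3, 5, 8, 13, 21, 34, 55, 89, 144, 233, 377, 610, ...
a_18 = 10946

a_18 = 10946


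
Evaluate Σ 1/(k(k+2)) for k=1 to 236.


1/(k(k+2)) = (1/2)·(1/k - 1/(k+2)) (partial fractions)
Telescoping: Σ = (1/2)·(1 + 1/2 - 1/237 - 1/238) = 42067/56406

Sum = 42067/56406


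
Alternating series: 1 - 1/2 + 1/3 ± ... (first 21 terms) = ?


S = 1 - 1/2 + 1/3 - 1/4 + 1/5 - 1/6 + 1/7 - 1/8 ± ...
= 0.7164
(Full series converges to +ln(2) ≈ +0.6931)

S_21 = 0.7164


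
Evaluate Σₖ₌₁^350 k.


n(n+1)/2 = 350×351/2 = 122850/2 = 61425

Σk = 61425


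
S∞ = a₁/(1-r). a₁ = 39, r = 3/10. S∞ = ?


S∞ = a₁/(1-r) = 39/(1 - 3/10)
= 39/(7/10)
= 390/7

S∞ = 390/7


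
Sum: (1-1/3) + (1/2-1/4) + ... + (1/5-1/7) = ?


Telescoping with gap 2: two head and two tail terms survive.
= (1 + 1/2) - (1/6 + 1/7)
= 3/2 - 1/6 - 1/7 = 25/21

Sum = 25/21


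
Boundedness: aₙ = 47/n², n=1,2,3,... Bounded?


a₁ = 47, a₂ = 47/4, a₃ = 47/9, ...
0 < aₙ ≤ 47 for all n ≥ 1
The sequence IS bounded

Bounded (0 < aₙ ≤ 47)


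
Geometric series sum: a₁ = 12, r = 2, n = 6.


Sₙ = 12×(2^6 - 1)/(2 - 1)
= 12×(64 - 1)/1
= 12×63/1
= 756

S_6 = 756


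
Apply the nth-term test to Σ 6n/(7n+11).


lim(n→∞) 6n/(7n+11) = 6/7 = 6/7  (divide numerator and denominator by n)
lim aₙ = 6/7 ≠ 0 → series DIVERGES

Diverges (lim aₙ = 6/7 ≠ 0)


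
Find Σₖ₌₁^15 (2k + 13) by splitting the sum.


Σ(2k+13) = 2·Σk + 13·n
= 2·120 + 13·15
= 240 + 195 = 435

Σ = 435


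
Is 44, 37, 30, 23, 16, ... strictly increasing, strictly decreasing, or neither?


Differences: -7, -7, -7, -7
All differences < 0 → strictly DECREASING

Monotonically decreasing


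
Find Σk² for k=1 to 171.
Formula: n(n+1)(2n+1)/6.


n = 171
n(n+1)(2n+1)/6 = 171×172×343/6
= 10088316/6 = 1681386

Σk² = 1681386


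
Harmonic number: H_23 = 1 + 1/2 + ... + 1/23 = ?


H_23 = 1/1 + 1/2 + 1/3 + ... + 1/23
= 444316699/118982864
≈ 3.7343

H_23 = 444316699/118982864 ≈ 3.7343


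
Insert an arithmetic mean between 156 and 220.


AM = (156 + 220)/2 = 376/2 = 188

AM = 188


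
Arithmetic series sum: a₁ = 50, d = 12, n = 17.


aₙ = 50 + (17-1)×12 = 242
Sₙ = n(a₁+aₙ)/2 = 17×(50+242)/2
= 17×292/2 = 2482

S_17 = 2482


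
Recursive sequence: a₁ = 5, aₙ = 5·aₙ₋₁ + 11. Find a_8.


Computing step by step:
a_1 = 5
a_2 = 36
a_3 = 191
a_4 = 966
a_5 = 4841
a_6 = 24216
a_7 = 121091
a_8 = 605466


a_8 = 605466


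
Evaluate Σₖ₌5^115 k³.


Σₖ₌5^115 k³ = [115·116/2]² − [4·5/2]²
= 44488900 − 100 = 44488800

Σk³ = 44488800


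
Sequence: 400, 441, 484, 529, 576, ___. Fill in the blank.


Pattern: perfect squares: n²
Terms: 400, 441, 484, 529, 576
Next term = 625

Next term = 625


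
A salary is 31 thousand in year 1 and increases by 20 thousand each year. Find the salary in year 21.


aₙ = a₁ + (n-1)d
= 31 + (21-1)×20
= 31 + 400
= 431

a_21 = 431


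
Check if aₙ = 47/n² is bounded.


a₁ = 47, a₂ = 47/4, a₃ = 47/9, ...
0 < aₙ ≤ 47 for all n ≥ 1
The sequence IS bounded

Bounded (0 < aₙ ≤ 47)


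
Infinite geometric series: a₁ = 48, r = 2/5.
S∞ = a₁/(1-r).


S∞ = a₁/(1-r) = 48/(1 - 2/5)
= 48/(3/5)
= 80

S∞ = 80


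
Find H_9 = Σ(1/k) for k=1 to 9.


H_9 = 1/1 + 1/2 + 1/3 + 1/4 + 1/5 + 1/6 + 1/7 + 1/8 + 1/9
= 7129/2520
≈ 2.829

H_9 = 7129/2520 ≈ 2.829


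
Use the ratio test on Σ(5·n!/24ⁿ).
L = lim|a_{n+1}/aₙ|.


aₙ = 5·n!/24^n
a_{n+1}/aₙ = (n+1)!/24^(n+1) × 24^n/n!  (constant 5 cancels)
= (n+1)/24
L = lim(n→∞) (n+1)/24 = ∞
L > 1 → series DIVERGES

Diverges (ratio test: L = ∞ > 1)


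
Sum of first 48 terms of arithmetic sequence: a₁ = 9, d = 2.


aₙ = 9 + (48-1)×2 = 103
Sₙ = n(a₁+aₙ)/2 = 48×(9+103)/2
= 48×112/2 = 2688

S_48 = 2688


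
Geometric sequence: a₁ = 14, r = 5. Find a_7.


aₙ = a₁·r^(n-1)
= 14×5^6
= 14×15625
= 218750

a_7 = 218750


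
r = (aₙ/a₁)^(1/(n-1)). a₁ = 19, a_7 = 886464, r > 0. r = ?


r^(n-1) = aₙ/a₁
r^6 = 886464/19 = 46656
r = 46656^(1/6)
= ±6; taking r > 0 gives r = 6

r = 6


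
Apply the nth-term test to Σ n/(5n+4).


lim(n→∞) n/(5n+4) = 1/5 = 1/5  (divide numerator and denominator by n)
lim aₙ = 1/5 ≠ 0 → series DIVERGES

Diverges (lim aₙ = 1/5 ≠ 0)


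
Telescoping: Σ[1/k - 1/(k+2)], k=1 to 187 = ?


Telescoping with gap 2: two head and two tail terms survive.
= (1 + 1/2) - (1/188 + 1/189)
= 3/2 - 1/188 - 1/189 = 52921/35532

Sum = 52921/35532


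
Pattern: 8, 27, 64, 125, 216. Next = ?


Pattern: perfect cubes: n³
Terms: 8, 27, 64, 125, 216
Next term = 343

Next term = 343


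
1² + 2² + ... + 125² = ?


n = 125
n(n+1)(2n+1)/6 = 125×126×251/6
= 3953250/6 = 658875

Σk² = 658875


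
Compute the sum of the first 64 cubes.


n(n+1)/2 = 64×65/2 = 2080
Σk³ = 2080² = 4326400

Σk³ = 4326400


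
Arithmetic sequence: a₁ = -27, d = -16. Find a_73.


aₙ = a₁ + (n-1)d
= -27 + (73-1)×-16
= -27 - 1152
= -1179

a_73 = -1179


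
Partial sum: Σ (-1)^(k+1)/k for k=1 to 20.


S = 1 - 1/2 + 1/3 - 1/4 + 1/5 - 1/6 + 1/7 - 1/8 ± ...
= 0.6688
(Full series converges to +ln(2) ≈ +0.6931)

S_20 = 0.6688


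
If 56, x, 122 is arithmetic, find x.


AM = (56 + 122)/2 = 178/2 = 89

AM = 89


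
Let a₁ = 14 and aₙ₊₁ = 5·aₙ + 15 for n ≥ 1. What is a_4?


Computing step by step:
a_1 = 14
a_2 = 85
a_3 = 440
a_4 = 2215


a_4 = 2215


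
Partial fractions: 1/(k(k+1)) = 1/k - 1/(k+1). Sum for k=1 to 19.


1/(k(k+1)) = 1/k - 1/(k+1) (partial fractions)
Telescoping: Σ = 1 - 1/20 = 19/20

Sum = 19/20


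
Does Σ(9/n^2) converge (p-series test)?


p-series test: Σ c/n^p converges if p > 1, diverges if p ≤ 1 (constant c > 0 doesn't affect convergence).
p = 2
2 > 1 → CONVERGES

Converges (p = 2 > 1)


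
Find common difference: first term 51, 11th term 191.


d = (aₙ - a₁)/(n-1)
= (191 - 51)/(11-1)
= 140/10 = 14

d = 14


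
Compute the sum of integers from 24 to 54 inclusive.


Σₖ₌24^54 k = Σₖ₌₁^54 k − Σₖ₌₁^23 k
= 54·55/2 − 23·24/2
= 1485 − 276 = 1209

Σk = 1209


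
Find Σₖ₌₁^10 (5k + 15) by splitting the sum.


Σ(5k+15) = 5·Σk + 15·n
= 5·55 + 15·10
= 275 + 150 = 425

Σ = 425


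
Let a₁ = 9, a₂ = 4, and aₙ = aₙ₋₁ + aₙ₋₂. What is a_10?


Computing iteratively: 9, 4, 13, 17, 30, 47, 77, 124, 201, 325
a_10 = 325

a_10 = 325


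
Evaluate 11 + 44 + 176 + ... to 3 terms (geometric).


Sₙ = 11×(4^3 - 1)/(4 - 1)
= 11×(64 - 1)/3
= 11×63/3
= 231

S_3 = 231


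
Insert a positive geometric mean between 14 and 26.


GM = √(14×26) = √364 = 19.0788

GM = 19.0788


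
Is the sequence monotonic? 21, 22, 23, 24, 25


Differences: 1, 1, 1, 1
All differences > 0 → strictly INCREASING

Monotonically increasing


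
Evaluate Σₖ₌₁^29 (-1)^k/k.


S = -1 + 1/2 - 1/3 + 1/4 - 1/5 + 1/6 - 1/7 + 1/8 ± ...
= -0.7101
(Full series converges to -ln(2) ≈ -0.6931)

S_29 = -0.7101


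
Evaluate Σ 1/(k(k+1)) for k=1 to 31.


1/(k(k+1)) = 1/k - 1/(k+1) (partial fractions)
Telescoping: Σ = 1 - 1/32 = 31/32

Sum = 31/32


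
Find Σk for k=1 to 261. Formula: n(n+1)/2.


n(n+1)/2 = 261×262/2 = 68382/2 = 34191

Σk = 34191


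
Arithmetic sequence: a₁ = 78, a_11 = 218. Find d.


d = (aₙ - a₁)/(n-1)
= (218 - 78)/(11-1)
= 140/10 = 14

d = 14


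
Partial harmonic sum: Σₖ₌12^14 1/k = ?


Σₖ₌12^14 1/k = 1/12 + 1/13 + 1/14
= 253/1092
≈ 0.2317

Sum = 253/1092 ≈ 0.2317


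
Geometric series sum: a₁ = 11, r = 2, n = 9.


Sₙ = 11×(2^9 - 1)/(2 - 1)
= 11×(512 - 1)/1
= 11×511/1
= 5621

S_9 = 5621


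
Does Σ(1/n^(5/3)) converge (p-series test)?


p-series test: Σ c/n^p converges if p > 1, diverges if p ≤ 1 (constant c > 0 doesn't affect convergence).
p = 5/3
5/3 > 1 → CONVERGES

Converges (p = 5/3 > 1)


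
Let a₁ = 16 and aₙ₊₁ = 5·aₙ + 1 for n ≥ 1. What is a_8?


Computing step by step:
a_1 = 16
a_2 = 81
a_3 = 406
a_4 = 2031
a_5 = 10156
a_6 = 50781
a_7 = 253906
a_8 = 1269531


a_8 = 1269531


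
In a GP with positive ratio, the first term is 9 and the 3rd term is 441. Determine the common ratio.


r^(n-1) = aₙ/a₁
r^2 = 441/9 = 49
r = 49^(1/2)
= ±7; taking r > 0 gives r = 7

r = 7


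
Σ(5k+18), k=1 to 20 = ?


Σ(5k+18) = 5·Σk + 18·n
= 5·210 + 18·20
= 1050 + 360 = 1410

Σ = 1410


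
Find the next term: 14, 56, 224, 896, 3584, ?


Pattern: geometric (r=4)
Terms: 14, 56, 224, 896, 3584
Next term = 14336

Next term = 14336


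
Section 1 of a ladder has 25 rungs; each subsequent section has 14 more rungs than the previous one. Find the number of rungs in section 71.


aₙ = a₁ + (n-1)d
= 25 + (71-1)×14
= 25 + 980
= 1005

a_71 = 1005


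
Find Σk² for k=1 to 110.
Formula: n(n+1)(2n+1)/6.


n = 110
n(n+1)(2n+1)/6 = 110×111×221/6
= 2698410/6 = 449735

Σk² = 449735


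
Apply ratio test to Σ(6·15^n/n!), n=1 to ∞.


aₙ = 6·15^n/n!
a_{n+1}/aₙ = 15^(n+1)/(n+1)! × n!/15^n  (constant 6 cancels)
= 15/(n+1)
L = lim(n→∞) 15/(n+1) = 0
L < 1 → series CONVERGES

Converges (ratio test: L = 0 < 1)


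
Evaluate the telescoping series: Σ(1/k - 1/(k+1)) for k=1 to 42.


Telescoping: adjacent terms cancel.
= 1/1 - 1/43
= 1 - 1/43 = 42/43

Sum = 42/43


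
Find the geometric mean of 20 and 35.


GM = √(20×35) = √700 = 26.4575

GM = 26.4575


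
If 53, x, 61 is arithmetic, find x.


AM = (53 + 61)/2 = 114/2 = 57

AM = 57


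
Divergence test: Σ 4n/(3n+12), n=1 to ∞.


lim(n→∞) 4n/(3n+12) = 4/3 = 4/3  (divide numerator and denominator by n)
lim aₙ = 4/3 ≠ 0 → series DIVERGES

Diverges (lim aₙ = 4/3 ≠ 0)


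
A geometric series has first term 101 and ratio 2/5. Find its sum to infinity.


S∞ = a₁/(1-r) = 101/(1 - 2/5)
= 101/(3/5)
= 505/3

S∞ = 505/3


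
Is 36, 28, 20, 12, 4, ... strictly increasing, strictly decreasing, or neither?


Differences: -8, -8, -8, -8
All differences < 0 → strictly DECREASING

Monotonically decreasing


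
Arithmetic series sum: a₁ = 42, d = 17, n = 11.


aₙ = 42 + (11-1)×17 = 212
Sₙ = n(a₁+aₙ)/2 = 11×(42+212)/2
= 11×254/2 = 1397

S_11 = 1397


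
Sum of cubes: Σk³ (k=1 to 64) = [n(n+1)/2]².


n(n+1)/2 = 64×65/2 = 2080
Σk³ = 2080² = 4326400

Σk³ = 4326400


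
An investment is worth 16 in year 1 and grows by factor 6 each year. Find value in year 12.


aₙ = a₁·r^(n-1)
= 16×6^11
= 16×362797056
= 5804752896

a_12 = 5804752896


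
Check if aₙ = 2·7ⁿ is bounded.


aₙ = 2·7ⁿ → as n→∞, aₙ→∞ (since base 7 > 1)
No finite upper bound exists
The sequence is UNBOUNDED

Unbounded (aₙ → ∞ as n → ∞)


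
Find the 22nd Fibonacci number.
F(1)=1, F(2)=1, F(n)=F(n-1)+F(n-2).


Fibonacci sequence: 1, 1, 2, 3, 5, 8, 13, 21, 34, 55, 89, ...
F(22) = 17711

F(22) = 17711


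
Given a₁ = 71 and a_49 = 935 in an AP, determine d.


d = (aₙ - a₁)/(n-1)
= (935 - 71)/(49-1)
= 864/48 = 18

d = 18


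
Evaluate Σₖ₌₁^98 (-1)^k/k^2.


S = -1 + 1/4 - 1/9 + 1/16 - 1/25 + 1/36 - 1/49 + 1/64 ± ...
= -0.8224
(Full series converges to -π²/12 ≈ -0.8225)

S_98 = -0.8224


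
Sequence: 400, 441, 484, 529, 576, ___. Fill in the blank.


Pattern: perfect squares: n²
Terms: 400, 441, 484, 529, 576
Next term = 625

Next term = 625


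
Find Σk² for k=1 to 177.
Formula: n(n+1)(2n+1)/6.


n = 177
n(n+1)(2n+1)/6 = 177×178×355/6
= 11184630/6 = 1864105

Σk² = 1864105


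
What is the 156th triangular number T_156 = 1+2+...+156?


n(n+1)/2 = 156×157/2 = 24492/2 = 12246

Σk = 12246


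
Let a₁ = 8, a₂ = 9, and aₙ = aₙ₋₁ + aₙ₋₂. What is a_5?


Computing iteratively: 8, 9, 17, 26, 43
a_5 = 43

a_5 = 43


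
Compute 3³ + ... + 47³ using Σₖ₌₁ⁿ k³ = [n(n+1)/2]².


Σₖ₌3^47 k³ = [47·48/2]² − [2·3/2]²
= 1272384 − 9 = 1272375

Σk³ = 1272375


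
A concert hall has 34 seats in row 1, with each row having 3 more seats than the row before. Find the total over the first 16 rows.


aₙ = 34 + (16-1)×3 = 79
Sₙ = n(a₁+aₙ)/2 = 16×(34+79)/2
= 16×113/2 = 904

S_16 = 904


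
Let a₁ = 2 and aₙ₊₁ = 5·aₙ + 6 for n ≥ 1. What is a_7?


Computing step by step:
a_1 = 2
a_2 = 16
a_3 = 86
a_4 = 436
a_5 = 2186
a_6 = 10936
a_7 = 54686


a_7 = 54686


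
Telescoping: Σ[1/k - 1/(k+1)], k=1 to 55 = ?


Telescoping: adjacent terms cancel.
= 1/1 - 1/56
= 1 - 1/56 = 55/56

Sum = 55/56


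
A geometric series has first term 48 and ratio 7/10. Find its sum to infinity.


S∞ = a₁/(1-r) = 48/(1 - 7/10)
= 48/(3/10)
= 160

S∞ = 160


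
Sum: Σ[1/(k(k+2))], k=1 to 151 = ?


1/(k(k+2)) = (1/2)·(1/k - 1/(k+2)) (partial fractions)
Telescoping: Σ = (1/2)·(1 + 1/2 - 1/152 - 1/153) = 34579/46512

Sum = 34579/46512


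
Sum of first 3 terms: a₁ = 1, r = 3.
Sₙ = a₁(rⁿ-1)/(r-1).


Sₙ = 1×(3^3 - 1)/(3 - 1)
= 1×(27 - 1)/2
= 1×26/2
= 13

S_3 = 13


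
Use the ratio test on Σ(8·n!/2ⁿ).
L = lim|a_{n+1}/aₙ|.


aₙ = 8·n!/2^n
a_{n+1}/aₙ = (n+1)!/2^(n+1) × 2^n/n!  (constant 8 cancels)
= (n+1)/2
L = lim(n→∞) (n+1)/2 = ∞
L > 1 → series DIVERGES

Diverges (ratio test: L = ∞ > 1)


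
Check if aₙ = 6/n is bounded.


a₁ = 6, a₂ = 6/2, a₃ = 6/3, ...
0 < aₙ ≤ 6 for all n ≥ 1
Lower bound: 0, Upper bound: 6
The sequence IS bounded

Bounded (0 < aₙ ≤ 6)


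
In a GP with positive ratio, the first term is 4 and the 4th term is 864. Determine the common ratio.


r^(n-1) = aₙ/a₁
r^3 = 864/4 = 216
r = 216^(1/3)
= 6

r = 6


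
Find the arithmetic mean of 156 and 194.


AM = (156 + 194)/2 = 350/2 = 175

AM = 175


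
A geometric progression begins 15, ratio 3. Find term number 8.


aₙ = a₁·r^(n-1)
= 15×3^7
= 15×2187
= 32805

a_8 = 32805


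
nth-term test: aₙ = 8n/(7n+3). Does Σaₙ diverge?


lim(n→∞) 8n/(7n+3) = 8/7 = 8/7  (divide numerator and denominator by n)
lim aₙ = 8/7 ≠ 0 → series DIVERGES

Diverges (lim aₙ = 8/7 ≠ 0)


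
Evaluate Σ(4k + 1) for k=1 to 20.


Σ(4k+1) = 4·Σk + 1·n
= 4·210 + 1·20
= 840 + 20 = 860

Σ = 860


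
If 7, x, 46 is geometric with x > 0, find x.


GM = √(7×46) = √322 = 17.9444

GM = 17.9444


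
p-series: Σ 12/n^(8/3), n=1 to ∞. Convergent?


p-series test: Σ c/n^p converges if p > 1, diverges if p ≤ 1 (constant c > 0 doesn't affect convergence).
p = 8/3
8/3 > 1 → CONVERGES

Converges (p = 8/3 > 1)


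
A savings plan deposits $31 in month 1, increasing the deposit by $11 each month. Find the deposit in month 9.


aₙ = a₁ + (n-1)d
= 31 + (9-1)×11
= 31 + 88
= 119

a_9 = 119


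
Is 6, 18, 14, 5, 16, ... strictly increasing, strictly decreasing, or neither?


Differences: 12, -4, -9, 11
Difference at position 1 is +12 (> 0) but position 2 is -4 (< 0) — sequence both rises and falls
→ NOT monotonic

Not monotonic


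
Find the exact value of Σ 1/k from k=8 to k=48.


Σₖ₌8^48 1/k = 1/8 + 1/9 + 1/10 + ... + 1/48
= 826090171723375329593/442720643463713815200
≈ 1.8659

Sum = 826090171723375329593/442720643463713815200 ≈ 1.8659


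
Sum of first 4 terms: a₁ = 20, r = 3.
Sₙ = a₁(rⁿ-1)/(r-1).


Sₙ = 20×(3^4 - 1)/(3 - 1)
= 20×(81 - 1)/2
= 20×80/2
= 800

S_4 = 800


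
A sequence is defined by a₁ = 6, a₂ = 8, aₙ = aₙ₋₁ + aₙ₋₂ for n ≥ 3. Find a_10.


Computing iteratively: 6, 8, 14, 22, 36, 58, 94, 152, 246, 398
a_10 = 398

a_10 = 398


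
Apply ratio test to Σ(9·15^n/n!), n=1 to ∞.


aₙ = 9·15^n/n!
a_{n+1}/aₙ = 15^(n+1)/(n+1)! × n!/15^n  (constant 9 cancels)
= 15/(n+1)
L = lim(n→∞) 15/(n+1) = 0
L < 1 → series CONVERGES

Converges (ratio test: L = 0 < 1)


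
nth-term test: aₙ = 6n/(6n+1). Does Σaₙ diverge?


lim(n→∞) 6n/(6n+1) = 6/6 = 1  (divide numerator and denominator by n)
lim aₙ = 1 ≠ 0 → series DIVERGES

Diverges (lim aₙ = 1 ≠ 0)


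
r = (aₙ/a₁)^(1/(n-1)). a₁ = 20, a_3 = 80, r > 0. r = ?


r^(n-1) = aₙ/a₁
r^2 = 80/20 = 4
r = 4^(1/2)
= ±2; taking r > 0 gives r = 2

r = 2


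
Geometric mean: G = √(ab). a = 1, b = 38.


GM = √(1×38) = √38 = 6.1644

GM = 6.1644


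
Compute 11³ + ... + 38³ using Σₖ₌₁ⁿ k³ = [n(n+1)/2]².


Σₖ₌11^38 k³ = [38·39/2]² − [10·11/2]²
= 549081 − 3025 = 546056

Σk³ = 546056


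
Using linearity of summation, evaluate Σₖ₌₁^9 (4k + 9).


Σ(4k+9) = 4·Σk + 9·n
= 4·45 + 9·9
= 180 + 81 = 261

Σ = 261


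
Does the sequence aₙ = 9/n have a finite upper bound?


a₁ = 9, a₂ = 9/2, a₃ = 9/3, ...
0 < aₙ ≤ 9 for all n ≥ 1
Lower bound: 0, Upper bound: 9
The sequence IS bounded

Bounded (0 < aₙ ≤ 9)


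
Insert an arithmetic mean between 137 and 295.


AM = (137 + 295)/2 = 432/2 = 216

AM = 216


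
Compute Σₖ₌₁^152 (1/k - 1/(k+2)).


Telescoping with gap 2: two head and two tail terms survive.
= (1 + 1/2) - (1/153 + 1/154)
= 3/2 - 1/153 - 1/154 = 17518/11781

Sum = 17518/11781


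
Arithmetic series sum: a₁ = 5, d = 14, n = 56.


aₙ = 5 + (56-1)×14 = 775
Sₙ = n(a₁+aₙ)/2 = 56×(5+775)/2
= 56×780/2 = 21840

S_56 = 21840


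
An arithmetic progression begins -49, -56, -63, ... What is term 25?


aₙ = a₁ + (n-1)d
= -49 + (25-1)×-7
= -49 - 168
= -217

a_25 = -217


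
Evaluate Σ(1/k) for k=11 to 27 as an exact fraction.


Σₖ₌11^27 1/k = 1/11 + 1/12 + 1/13 + ... + 1/27
= 77300755793/80313433200
≈ 0.9625

Sum = 77300755793/80313433200 ≈ 0.9625


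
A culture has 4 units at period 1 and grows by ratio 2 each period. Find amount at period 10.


aₙ = a₁·r^(n-1)
= 4×2^9
= 4×512
= 2048

a_10 = 2048


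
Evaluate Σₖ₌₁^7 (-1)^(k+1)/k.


S = 1 - 1/2 + 1/3 - 1/4 + 1/5 - 1/6 + 1/7
= 0.7595
(Full series converges to +ln(2) ≈ +0.6931)

S_7 = 0.7595


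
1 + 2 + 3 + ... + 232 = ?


n(n+1)/2 = 232×233/2 = 54056/2 = 27028

Σk = 27028


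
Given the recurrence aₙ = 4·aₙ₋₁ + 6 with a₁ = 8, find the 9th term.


Computing step by step:
a_1 = 8
a_2 = 38
a_3 = 158
a_4 = 638
a_5 = 2558
a_6 = 10238
a_7 = 40958
a_8 = 163838
a_9 = 655358


a_9 = 655358


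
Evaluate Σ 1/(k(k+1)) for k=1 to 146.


1/(k(k+1)) = 1/k - 1/(k+1) (partial fractions)
Telescoping: Σ = 1 - 1/147 = 146/147

Sum = 146/147


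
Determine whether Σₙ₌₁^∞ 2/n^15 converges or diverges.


p-series test: Σ c/n^p converges if p > 1, diverges if p ≤ 1 (constant c > 0 doesn't affect convergence).
p = 15
15 > 1 → CONVERGES

Converges (p = 15 > 1)


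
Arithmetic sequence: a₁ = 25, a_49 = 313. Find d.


d = (aₙ - a₁)/(n-1)
= (313 - 25)/(49-1)
= 288/48 = 6

d = 6


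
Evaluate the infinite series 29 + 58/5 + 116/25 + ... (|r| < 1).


S∞ = a₁/(1-r) = 29/(1 - 2/5)
= 29/(3/5)
= 145/3

S∞ = 145/3


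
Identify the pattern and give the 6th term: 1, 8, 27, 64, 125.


Pattern: perfect cubes: n³
Terms: 1, 8, 27, 64, 125
Next term = 216

Next term = 216


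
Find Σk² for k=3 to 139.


Σₖ₌3^139 k² = Σₖ₌₁^139 k² − Σₖ₌₁^2 k²
= 139·140·279/6 − 2·3·5/6
= 904890 − 5 = 904885

Σk² = 904885


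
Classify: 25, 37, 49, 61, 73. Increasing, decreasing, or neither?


Differences: 12, 12, 12, 12
All differences > 0 → strictly INCREASING

Monotonically increasing


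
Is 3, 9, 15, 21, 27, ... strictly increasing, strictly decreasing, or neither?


Differences: 6, 6, 6, 6
All differences > 0 → strictly INCREASING

Monotonically increasing


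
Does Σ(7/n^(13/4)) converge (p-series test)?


p-series test: Σ c/n^p converges if p > 1, diverges if p ≤ 1 (constant c > 0 doesn't affect convergence).
p = 13/4
13/4 > 1 → CONVERGES

Converges (p = 13/4 > 1)


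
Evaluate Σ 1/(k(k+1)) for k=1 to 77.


1/(k(k+1)) = 1/k - 1/(k+1) (partial fractions)
Telescoping: Σ = 1 - 1/78 = 77/78

Sum = 77/78


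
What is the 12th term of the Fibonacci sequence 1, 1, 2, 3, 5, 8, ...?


Fibonacci sequence: 1, 1, 2, 3, 5, 8, 13, 21, 34, 55, 89, ...
F(12) = 144

F(12) = 144


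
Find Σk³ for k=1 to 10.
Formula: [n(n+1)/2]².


n(n+1)/2 = 10×11/2 = 55
Σk³ = 55² = 3025

Σk³ = 3025


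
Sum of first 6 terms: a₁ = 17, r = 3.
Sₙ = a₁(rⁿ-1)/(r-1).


Sₙ = 17×(3^6 - 1)/(3 - 1)
= 17×(729 - 1)/2
= 17×728/2
= 6188

S_6 = 6188


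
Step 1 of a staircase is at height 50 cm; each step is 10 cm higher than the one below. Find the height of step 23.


aₙ = a₁ + (n-1)d
= 50 + (23-1)×10
= 50 + 220
= 270

a_23 = 270


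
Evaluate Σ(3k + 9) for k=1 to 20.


Σ(3k+9) = 3·Σk + 9·n
= 3·210 + 9·20
= 630 + 180 = 810

Σ = 810


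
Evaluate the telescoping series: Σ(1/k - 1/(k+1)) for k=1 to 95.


Telescoping: adjacent terms cancel.
= 1/1 - 1/96
= 1 - 1/96 = 95/96

Sum = 95/96


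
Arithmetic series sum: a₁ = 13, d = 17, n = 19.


aₙ = 13 + (19-1)×17 = 319
Sₙ = n(a₁+aₙ)/2 = 19×(13+319)/2
= 19×332/2 = 3154

S_19 = 3154


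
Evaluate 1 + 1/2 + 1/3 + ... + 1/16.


H_16 = 1/1 + 1/2 + 1/3 + ... + 1/16
= 2436559/720720
≈ 3.3807

H_16 = 2436559/720720 ≈ 3.3807


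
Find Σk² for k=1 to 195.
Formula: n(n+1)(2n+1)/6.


n = 195
n(n+1)(2n+1)/6 = 195×196×391/6
= 14944020/6 = 2490670

Σk² = 2490670


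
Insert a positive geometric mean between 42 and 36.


GM = √(42×36) = √1512 = 38.8844

GM = 38.8844


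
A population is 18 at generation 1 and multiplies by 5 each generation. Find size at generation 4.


aₙ = a₁·r^(n-1)
= 18×5^3
= 18×125
= 2250

a_4 = 2250


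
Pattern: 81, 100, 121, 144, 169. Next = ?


Pattern: perfect squares: n²
Terms: 81, 100, 121, 144, 169
Next term = 196

Next term = 196


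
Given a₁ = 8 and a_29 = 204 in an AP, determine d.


d = (aₙ - a₁)/(n-1)
= (204 - 8)/(29-1)
= 196/28 = 7

d = 7


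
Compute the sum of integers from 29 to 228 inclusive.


Σₖ₌29^228 k = Σₖ₌₁^228 k − Σₖ₌₁^28 k
= 228·229/2 − 28·29/2
= 26106 − 406 = 25700

Σk = 25700


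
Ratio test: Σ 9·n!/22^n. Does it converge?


aₙ = 9·n!/22^n
a_{n+1}/aₙ = (n+1)!/22^(n+1) × 22^n/n!  (constant 9 cancels)
= (n+1)/22
L = lim(n→∞) (n+1)/22 = ∞
L > 1 → series DIVERGES

Diverges (ratio test: L = ∞ > 1)


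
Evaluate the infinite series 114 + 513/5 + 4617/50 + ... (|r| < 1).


S∞ = a₁/(1-r) = 114/(1 - 9/10)
= 114/(1/10)
= 1140

S∞ = 1140


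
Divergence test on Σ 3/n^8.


lim(n→∞) 3/n^8 = 0
lim aₙ = 0 → nth-term test is INCONCLUSIVE
(Need other tests; this is actually a convergent p-series with p=8 > 1)

Inconclusive (lim aₙ = 0; need another test)


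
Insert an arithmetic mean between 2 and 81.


AM = (2 + 81)/2 = 83/2 = 41.5

AM = 41.5


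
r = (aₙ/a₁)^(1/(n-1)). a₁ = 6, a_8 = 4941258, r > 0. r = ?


r^(n-1) = aₙ/a₁
r^7 = 4941258/6 = 823543
r = 823543^(1/7)
= 7

r = 7


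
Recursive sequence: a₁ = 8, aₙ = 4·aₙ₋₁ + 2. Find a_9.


Computing step by step:
a_1 = 8
a_2 = 34
a_3 = 138
a_4 = 554
a_5 = 2218
a_6 = 8874
a_7 = 35498
a_8 = 141994
a_9 = 567978


a_9 = 567978


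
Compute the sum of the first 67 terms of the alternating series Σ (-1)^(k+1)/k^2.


S = 1 - 1/4 + 1/9 - 1/16 + 1/25 - 1/36 + 1/49 - 1/64 ± ...
= 0.8226
(Full series converges to +π²/12 ≈ +0.8225)

S_67 = 0.8226


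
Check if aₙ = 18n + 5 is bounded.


aₙ = 18n + 5 → as n→∞, aₙ→∞
No finite upper bound exists
The sequence is UNBOUNDED

Unbounded (aₙ → ∞ as n → ∞)


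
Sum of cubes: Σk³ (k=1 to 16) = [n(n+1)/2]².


n(n+1)/2 = 16×17/2 = 136
Σk³ = 136² = 18496

Σk³ = 18496


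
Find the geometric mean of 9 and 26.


GM = √(9×26) = √234 = 15.2971

GM = 15.2971


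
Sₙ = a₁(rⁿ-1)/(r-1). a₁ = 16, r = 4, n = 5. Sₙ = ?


Sₙ = 16×(4^5 - 1)/(4 - 1)
= 16×(1024 - 1)/3
= 16×1023/3
= 5456

S_5 = 5456


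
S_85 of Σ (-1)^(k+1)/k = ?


S = 1 - 1/2 + 1/3 - 1/4 + 1/5 - 1/6 + 1/7 - 1/8 ± ...
= 0.699
(Full series converges to +ln(2) ≈ +0.6931)

S_85 = 0.699


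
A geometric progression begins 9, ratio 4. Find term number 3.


aₙ = a₁·r^(n-1)
= 9×4^2
= 9×16
= 144

a_3 = 144


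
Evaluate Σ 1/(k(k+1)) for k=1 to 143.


1/(k(k+1)) = 1/k - 1/(k+1) (partial fractions)
Telescoping: Σ = 1 - 1/144 = 143/144

Sum = 143/144


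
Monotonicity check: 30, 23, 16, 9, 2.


Differences: -7, -7, -7, -7
All differences < 0 → strictly DECREASING

Monotonically decreasing


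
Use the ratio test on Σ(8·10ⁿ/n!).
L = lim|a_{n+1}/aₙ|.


aₙ = 8·10^n/n!
a_{n+1}/aₙ = 10^(n+1)/(n+1)! × n!/10^n  (constant 8 cancels)
= 10/(n+1)
L = lim(n→∞) 10/(n+1) = 0
L < 1 → series CONVERGES

Converges (ratio test: L = 0 < 1)


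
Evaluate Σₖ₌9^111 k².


Σₖ₌9^111 k² = Σₖ₌₁^111 k² − Σₖ₌₁^8 k²
= 111·112·223/6 − 8·9·17/6
= 462056 − 204 = 461852

Σk² = 461852


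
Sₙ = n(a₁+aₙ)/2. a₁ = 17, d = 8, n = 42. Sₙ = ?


aₙ = 17 + (42-1)×8 = 345
Sₙ = n(a₁+aₙ)/2 = 42×(17+345)/2
= 42×362/2 = 7602

S_42 = 7602


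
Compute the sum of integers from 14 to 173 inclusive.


Σₖ₌14^173 k = Σₖ₌₁^173 k − Σₖ₌₁^13 k
= 173·174/2 − 13·14/2
= 15051 − 91 = 14960

Σk = 14960


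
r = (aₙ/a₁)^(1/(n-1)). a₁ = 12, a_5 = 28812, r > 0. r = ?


r^(n-1) = aₙ/a₁
r^4 = 28812/12 = 2401
r = 2401^(1/4)
= ±7; taking r > 0 gives r = 7

r = 7


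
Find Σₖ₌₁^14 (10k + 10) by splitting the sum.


Σ(10k+10) = 10·Σk + 10·n
= 10·105 + 10·14
= 1050 + 140 = 1190

Σ = 1190


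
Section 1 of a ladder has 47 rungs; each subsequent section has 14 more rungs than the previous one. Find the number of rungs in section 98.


aₙ = a₁ + (n-1)d
= 47 + (98-1)×14
= 47 + 1358
= 1405

a_98 = 1405


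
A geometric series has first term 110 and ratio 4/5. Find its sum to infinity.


S∞ = a₁/(1-r) = 110/(1 - 4/5)
= 110/(1/5)
= 550

S∞ = 550


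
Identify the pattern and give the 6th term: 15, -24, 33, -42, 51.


Pattern: alternating sign, magnitude arithmetic (d=9)
Terms: 15, -24, 33, -42, 51
Next term = -60

Next term = -60


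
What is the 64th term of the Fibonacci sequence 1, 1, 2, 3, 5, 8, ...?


Fibonacci sequence: 1, 1, 2, 3, 5, 8, 13, 21, 34, 55, 89, ...
F(64) = 10610209857723

F(64) = 10610209857723


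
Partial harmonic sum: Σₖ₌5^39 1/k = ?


Σₖ₌5^39 1/k = 1/5 + 1/6 + 1/7 + ... + 1/39
= 1054116518590033/485721041551200
≈ 2.1702

Sum = 1054116518590033/485721041551200 ≈ 2.1702


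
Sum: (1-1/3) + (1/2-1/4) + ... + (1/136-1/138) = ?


Telescoping with gap 2: two head and two tail terms survive.
= (1 + 1/2) - (1/137 + 1/138)
= 3/2 - 1/137 - 1/138 = 14042/9453

Sum = 14042/9453


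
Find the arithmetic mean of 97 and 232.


AM = (97 + 232)/2 = 329/2 = 164.5

AM = 164.5
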